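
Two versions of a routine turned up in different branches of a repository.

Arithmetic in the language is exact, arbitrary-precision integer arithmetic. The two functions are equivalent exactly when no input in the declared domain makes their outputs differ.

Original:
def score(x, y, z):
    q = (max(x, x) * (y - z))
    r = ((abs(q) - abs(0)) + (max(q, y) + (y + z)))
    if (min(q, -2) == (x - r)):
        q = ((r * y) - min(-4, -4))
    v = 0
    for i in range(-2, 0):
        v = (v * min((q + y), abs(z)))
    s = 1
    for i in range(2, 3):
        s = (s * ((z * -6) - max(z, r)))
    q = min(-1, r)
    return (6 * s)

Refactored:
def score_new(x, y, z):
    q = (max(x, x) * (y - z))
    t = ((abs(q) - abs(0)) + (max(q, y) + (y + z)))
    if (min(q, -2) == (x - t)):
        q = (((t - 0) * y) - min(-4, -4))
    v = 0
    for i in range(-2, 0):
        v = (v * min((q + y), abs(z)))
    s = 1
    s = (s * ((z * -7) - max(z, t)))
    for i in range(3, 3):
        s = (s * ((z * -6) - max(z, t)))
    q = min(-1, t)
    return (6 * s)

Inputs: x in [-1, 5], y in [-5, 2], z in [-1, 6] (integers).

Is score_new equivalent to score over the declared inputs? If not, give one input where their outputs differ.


Consider the input x=-1, y=-5, z=-1.
score: q=4, then r=2, then (min(q, -2) == (x - r)) is false, then v=0, then (i=-2), then v=0, then (i=-1), then v=0, then s=1, then (i=2), then s=4, then q=-1, then returns 24
score_new: q=4, then t=2, then (min(q, -2) == (x - t)) is false, then v=0, then (i=-2), then v=0, then (i=-1), then v=0, then s=1, then s=5, then the loop over i runs zero times, then q=-1, then returns 30
24 against 30: the behavior changed.
verdict: not equivalent; witness: x=-1, y=-5, z=-1


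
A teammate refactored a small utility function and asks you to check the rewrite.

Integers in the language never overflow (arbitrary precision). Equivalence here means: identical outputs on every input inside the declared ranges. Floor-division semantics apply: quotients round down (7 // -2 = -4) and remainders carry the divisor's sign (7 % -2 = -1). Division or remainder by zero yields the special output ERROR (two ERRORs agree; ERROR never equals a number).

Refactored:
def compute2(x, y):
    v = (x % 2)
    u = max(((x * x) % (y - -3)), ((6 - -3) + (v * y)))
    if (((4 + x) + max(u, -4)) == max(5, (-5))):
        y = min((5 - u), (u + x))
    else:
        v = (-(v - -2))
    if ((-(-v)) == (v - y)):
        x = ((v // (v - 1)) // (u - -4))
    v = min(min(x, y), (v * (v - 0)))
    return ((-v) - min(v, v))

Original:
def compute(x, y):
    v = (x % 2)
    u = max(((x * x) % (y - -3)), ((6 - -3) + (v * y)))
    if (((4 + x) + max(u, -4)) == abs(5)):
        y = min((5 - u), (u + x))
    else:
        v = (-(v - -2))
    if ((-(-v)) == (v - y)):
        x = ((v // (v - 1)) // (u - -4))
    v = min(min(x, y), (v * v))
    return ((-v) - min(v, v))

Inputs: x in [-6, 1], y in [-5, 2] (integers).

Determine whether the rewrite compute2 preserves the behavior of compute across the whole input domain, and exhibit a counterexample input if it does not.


This is a faithful refactor — arithmetic usage differs, min/max/abs usage differs, constant usage differs, but the computed results match everywhere.
One worked example (x=1, y=-1) — compute: v = 1; u = 8; (((4 + x) + max(u, -4)) == abs(5)) -> false; v = -3; ((-(-v)) == (v - y)) -> false; v = -1; return 2; compute2: v = 1; u = 8; (((4 + x) + max(u, -4)) == max(5, (-5))) -> false; v = -3; ((-(-v)) == (v - y)) -> false; v = -1; return 2; agreement on 2.
An exhaustive pass over the 64 declared inputs shows identical outputs.
verdict: equivalent


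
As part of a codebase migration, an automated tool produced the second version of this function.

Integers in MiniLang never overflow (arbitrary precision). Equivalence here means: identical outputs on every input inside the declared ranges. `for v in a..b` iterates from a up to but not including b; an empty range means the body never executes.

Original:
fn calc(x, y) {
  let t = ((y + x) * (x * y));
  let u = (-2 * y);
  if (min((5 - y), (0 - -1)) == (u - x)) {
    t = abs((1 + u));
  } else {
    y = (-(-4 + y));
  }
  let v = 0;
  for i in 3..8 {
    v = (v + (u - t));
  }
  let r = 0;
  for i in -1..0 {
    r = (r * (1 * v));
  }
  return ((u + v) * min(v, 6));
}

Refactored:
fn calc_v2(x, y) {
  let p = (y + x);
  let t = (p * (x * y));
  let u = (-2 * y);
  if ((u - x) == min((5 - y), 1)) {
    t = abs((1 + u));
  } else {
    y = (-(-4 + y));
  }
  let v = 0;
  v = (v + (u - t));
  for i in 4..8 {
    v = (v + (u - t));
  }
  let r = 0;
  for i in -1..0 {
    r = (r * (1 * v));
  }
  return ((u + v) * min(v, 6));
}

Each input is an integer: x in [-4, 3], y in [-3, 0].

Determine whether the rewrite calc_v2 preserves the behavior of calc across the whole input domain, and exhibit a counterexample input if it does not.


Behavior is preserved: although loop structure differs, arithmetic usage differs, local variable names differ, statement counts differ, constant usage differs, the outputs never diverge.
Spot check at x=2, y=-1 — calc: t becomes -2; next u becomes 2; next (min((5 - y), (0 - -1)) == (u - x)) evaluates to false; next y becomes 5; next v becomes 0; next at i=3:; next v becomes 4; next at i=4:; next v becomes 8; next at i=5:; next v becomes 12; next at i=6:; next v becomes 16; next at i=7:; next v becomes 20; next r becomes 0; next at i=-1:; next r becomes 0; next final value 132. calc_v2: p becomes 1; next t becomes -2; next u becomes 2; next ((u - x) == min((5 - y), 1)) evaluates to false; next y becomes 5; next v becomes 0; next v becomes 4; next at i=4:; next v becomes 8; next at i=5:; next v becomes 12; next at i=6:; next v becomes 16; next at i=7:; next v becomes 20; next r becomes 0; next at i=-1:; next r becomes 0; next final value 132. Both give 132.
Sweeping the whole domain (32 inputs) finds no disagreement.
verdict: equivalent


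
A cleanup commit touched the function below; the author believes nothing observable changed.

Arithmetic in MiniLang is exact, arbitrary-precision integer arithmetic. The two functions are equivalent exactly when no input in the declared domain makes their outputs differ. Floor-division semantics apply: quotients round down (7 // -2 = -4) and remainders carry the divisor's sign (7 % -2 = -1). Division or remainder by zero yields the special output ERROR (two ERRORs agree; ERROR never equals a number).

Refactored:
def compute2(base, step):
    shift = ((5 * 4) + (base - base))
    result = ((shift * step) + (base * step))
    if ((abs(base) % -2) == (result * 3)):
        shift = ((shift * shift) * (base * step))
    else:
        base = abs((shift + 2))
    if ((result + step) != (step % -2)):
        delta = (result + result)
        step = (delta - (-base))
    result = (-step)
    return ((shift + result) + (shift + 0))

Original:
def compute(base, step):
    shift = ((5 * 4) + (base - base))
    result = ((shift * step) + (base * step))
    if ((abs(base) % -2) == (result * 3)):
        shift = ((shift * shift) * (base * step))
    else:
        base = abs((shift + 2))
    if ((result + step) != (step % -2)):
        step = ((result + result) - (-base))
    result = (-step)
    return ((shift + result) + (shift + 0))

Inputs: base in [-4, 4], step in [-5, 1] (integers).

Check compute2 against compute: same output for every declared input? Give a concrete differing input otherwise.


Comparing the listings, the differences include: local variable names differ, statement counts differ.
Spot check at base=2, step=-4 — compute: shift = 20; result = -88; ((abs(base) % -2) == (result * 3)) -> false; base = 22; ((result + step) != (step % -2)) -> true; step = -154; result = 154; return 194. compute2: shift = 20; result = -88; ((abs(base) % -2) == (result * 3)) -> false; base = 22; ((result + step) != (step % -2)) -> true; delta = -176; step = -154; result = 154; return 194. Both give 194.
Every one of the 63 inputs gives matching results.
verdict: equivalent


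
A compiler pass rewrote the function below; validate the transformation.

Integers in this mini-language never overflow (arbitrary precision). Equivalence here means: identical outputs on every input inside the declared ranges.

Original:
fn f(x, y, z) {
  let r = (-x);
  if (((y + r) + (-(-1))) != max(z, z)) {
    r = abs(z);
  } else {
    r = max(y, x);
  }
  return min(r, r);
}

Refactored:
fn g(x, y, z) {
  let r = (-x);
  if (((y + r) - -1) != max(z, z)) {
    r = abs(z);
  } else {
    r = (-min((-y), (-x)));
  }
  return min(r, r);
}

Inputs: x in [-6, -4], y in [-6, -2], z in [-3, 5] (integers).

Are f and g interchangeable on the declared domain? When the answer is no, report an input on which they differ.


The two are interchangeable: min/max/abs usage differs; arithmetic usage differs, and every declared input agrees.
Tracing x=-6, y=-3, z=4: f: r = 6; (((y + r) + (-(-1))) != max(z, z)) -> false; r = -3; return -3 | g: r = 6; (((y + r) - -1) != max(z, z)) -> false; r = -3; return -3 — matching result -3.
An exhaustive pass over the 135 declared inputs shows identical outputs.
verdict: equivalent


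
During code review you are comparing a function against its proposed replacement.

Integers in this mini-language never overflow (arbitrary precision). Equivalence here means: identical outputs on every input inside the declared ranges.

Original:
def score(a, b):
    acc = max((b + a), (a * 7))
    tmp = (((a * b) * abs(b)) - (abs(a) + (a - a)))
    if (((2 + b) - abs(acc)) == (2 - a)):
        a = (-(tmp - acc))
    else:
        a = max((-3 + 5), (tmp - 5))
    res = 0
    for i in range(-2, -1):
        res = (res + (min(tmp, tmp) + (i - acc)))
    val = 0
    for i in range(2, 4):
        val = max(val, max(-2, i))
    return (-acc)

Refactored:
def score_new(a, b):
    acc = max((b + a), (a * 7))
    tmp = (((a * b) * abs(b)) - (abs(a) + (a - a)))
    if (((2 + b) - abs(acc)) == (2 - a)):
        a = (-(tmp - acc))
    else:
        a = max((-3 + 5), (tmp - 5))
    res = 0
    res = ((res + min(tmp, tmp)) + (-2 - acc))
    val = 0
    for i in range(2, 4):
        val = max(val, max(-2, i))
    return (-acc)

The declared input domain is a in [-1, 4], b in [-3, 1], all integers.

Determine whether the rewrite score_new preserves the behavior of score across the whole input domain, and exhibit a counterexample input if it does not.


Equivalent — the differences include loop structure differs; constant usage differs; statement counts differ, yet no declared input distinguishes the two.
As a probe, take a=0, b=-2: score runs acc=0, then tmp=0, then (((2 + b) - abs(acc)) == (2 - a)) is false, then a=2, then res=0, then (i=-2), then res=-2, then val=0, then (i=2), then val=2, then (i=3), then val=3, then returns 0; score_new runs acc=0, then tmp=0, then (((2 + b) - abs(acc)) == (2 - a)) is false, then a=2, then res=0, then res=-2, then val=0, then (i=2), then val=2, then (i=3), then val=3, then returns 0; both end at 0.
An exhaustive pass over the 30 declared inputs shows identical outputs.
verdict: equivalent


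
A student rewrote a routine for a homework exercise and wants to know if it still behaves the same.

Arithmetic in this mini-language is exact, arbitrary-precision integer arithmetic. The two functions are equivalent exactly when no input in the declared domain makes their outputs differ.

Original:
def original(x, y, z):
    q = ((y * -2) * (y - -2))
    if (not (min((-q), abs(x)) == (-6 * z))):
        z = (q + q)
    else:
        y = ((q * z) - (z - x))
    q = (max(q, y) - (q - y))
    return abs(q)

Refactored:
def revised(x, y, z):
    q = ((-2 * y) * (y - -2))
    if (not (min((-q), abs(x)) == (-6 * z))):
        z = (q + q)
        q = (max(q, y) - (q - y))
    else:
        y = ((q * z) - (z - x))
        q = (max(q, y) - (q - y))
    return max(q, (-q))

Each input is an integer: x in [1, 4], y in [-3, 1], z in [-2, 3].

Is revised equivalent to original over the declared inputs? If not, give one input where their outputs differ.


The two versions differ — the changes include arithmetic usage differs; statement counts differ; min/max/abs usage differs.
Spot check at x=1, y=-3, z=3 — original: q becomes -6; next (not (min((-q), abs(x)) == (-6 * z))) evaluates to true; next z becomes -12; next q becomes 0; next final value 0. revised: q becomes -6; next (not (min((-q), abs(x)) == (-6 * z))) evaluates to true; next z becomes -12; next q becomes 0; next final value 0. Both give 0.
An exhaustive pass over the 120 declared inputs shows identical outputs.
verdict: equivalent


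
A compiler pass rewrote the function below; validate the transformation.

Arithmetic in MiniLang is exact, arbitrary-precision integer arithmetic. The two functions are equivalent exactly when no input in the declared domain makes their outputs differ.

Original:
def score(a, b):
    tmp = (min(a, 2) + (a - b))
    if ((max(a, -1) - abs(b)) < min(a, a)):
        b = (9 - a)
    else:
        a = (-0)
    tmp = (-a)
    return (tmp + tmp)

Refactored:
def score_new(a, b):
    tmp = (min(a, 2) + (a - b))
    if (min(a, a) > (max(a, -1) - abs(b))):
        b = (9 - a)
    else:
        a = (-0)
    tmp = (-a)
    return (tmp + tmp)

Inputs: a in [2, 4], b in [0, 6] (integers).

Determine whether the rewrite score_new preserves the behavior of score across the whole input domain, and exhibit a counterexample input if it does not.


This is a faithful refactor — comparison usage differs, but the computed results match everywhere.
Spot check at a=2, b=5 — score: tmp := -1 | ((max(a, -1) - abs(b)) < min(a, a)): true | b := 7 | tmp := -2 | result -4. score_new: tmp := -1 | (min(a, a) > (max(a, -1) - abs(b))): true | b := 7 | tmp := -2 | result -4. Both give -4.
An exhaustive pass over the 21 declared inputs shows identical outputs.
verdict: equivalent


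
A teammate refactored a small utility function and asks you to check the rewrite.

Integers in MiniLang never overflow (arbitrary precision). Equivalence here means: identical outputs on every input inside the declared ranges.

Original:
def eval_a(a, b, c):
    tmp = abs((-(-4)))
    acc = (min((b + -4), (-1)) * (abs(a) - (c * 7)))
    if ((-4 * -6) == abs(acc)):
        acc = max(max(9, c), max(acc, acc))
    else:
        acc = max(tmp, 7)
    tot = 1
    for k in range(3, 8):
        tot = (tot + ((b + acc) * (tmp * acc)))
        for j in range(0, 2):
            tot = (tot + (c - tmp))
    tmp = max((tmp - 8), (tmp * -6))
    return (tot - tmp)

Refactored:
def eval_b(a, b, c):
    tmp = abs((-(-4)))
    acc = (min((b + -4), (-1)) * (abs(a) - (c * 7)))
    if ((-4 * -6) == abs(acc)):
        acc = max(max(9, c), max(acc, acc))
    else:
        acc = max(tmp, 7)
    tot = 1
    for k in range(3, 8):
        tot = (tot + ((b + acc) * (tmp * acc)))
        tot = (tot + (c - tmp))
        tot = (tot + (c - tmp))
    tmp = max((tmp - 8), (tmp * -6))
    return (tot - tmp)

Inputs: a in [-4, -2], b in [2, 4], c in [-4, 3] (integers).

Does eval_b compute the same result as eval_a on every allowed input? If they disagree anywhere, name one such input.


The two are interchangeable: local variable names differ; and arithmetic usage differs; and loop structure differs, and every declared input agrees.
As a probe, take a=-3, b=3, c=-4: eval_a runs tmp := 4 | acc := -31 | ((-4 * -6) == abs(acc)): false | acc := 7 | tot := 1 | iter k=3: | tot := 281 | iter j=0: | tot := 273 | iter j=1: | tot := 265 | iter k=4: | tot := 545 | iter j=0: | tot := 537 | iter j=1: | tot := 529 | iter k=5: | tot := 809 | iter j=0: | tot := 801 | iter j=1: | tot := 793 | iter k=6: | tot := 1073 | iter j=0: | tot := 1065 | iter j=1: | tot := 1057 | iter k=7: | tot := 1337 | iter j=0: | tot := 1329 | iter j=1: | tot := 1321 | tmp := -4 | result 1325; eval_b runs tmp := 4 | acc := -31 | ((-4 * -6) == abs(acc)): false | acc := 7 | tot := 1 | iter k=3: | tot := 281 | tot := 273 | tot := 265 | iter k=4: | tot := 545 | tot := 537 | tot := 529 | iter k=5: | tot := 809 | tot := 801 | tot := 793 | iter k=6: | tot := 1073 | tot := 1065 | tot := 1057 | iter k=7: | tot := 1337 | tot := 1329 | tot := 1321 | tmp := -4 | result 1325; both end at 1325.
An exhaustive pass over the 72 declared inputs shows identical outputs.
verdict: equivalent


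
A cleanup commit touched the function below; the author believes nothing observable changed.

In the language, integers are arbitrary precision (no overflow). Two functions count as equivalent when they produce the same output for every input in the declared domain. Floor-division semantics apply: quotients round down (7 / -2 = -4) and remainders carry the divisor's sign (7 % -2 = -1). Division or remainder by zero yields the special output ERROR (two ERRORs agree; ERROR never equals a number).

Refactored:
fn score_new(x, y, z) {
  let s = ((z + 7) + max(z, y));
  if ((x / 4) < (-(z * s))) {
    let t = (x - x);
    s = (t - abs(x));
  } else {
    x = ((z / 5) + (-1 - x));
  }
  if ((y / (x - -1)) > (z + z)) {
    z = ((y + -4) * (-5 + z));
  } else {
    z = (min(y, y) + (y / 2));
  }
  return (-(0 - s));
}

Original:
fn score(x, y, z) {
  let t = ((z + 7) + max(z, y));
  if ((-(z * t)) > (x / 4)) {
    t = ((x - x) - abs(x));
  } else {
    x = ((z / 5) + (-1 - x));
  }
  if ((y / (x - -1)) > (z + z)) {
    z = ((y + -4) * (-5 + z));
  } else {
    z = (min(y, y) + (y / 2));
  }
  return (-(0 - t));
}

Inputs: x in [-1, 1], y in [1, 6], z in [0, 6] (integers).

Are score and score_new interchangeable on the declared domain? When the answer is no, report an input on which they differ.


The two versions differ — the changes include comparison usage differs; local variable names differ; statement counts differ.
Spot check at x=0, y=4, z=4 — score: t := 15 | ((-(z * t)) > (x / 4)): false | x := -1 | divide-by-zero, output ERROR. score_new: s := 15 | ((x / 4) < (-(z * s))): false | x := -1 | divide-by-zero, output ERROR. Both give ERROR.
Sweeping the whole domain (126 inputs) finds no disagreement.
verdict: equivalent


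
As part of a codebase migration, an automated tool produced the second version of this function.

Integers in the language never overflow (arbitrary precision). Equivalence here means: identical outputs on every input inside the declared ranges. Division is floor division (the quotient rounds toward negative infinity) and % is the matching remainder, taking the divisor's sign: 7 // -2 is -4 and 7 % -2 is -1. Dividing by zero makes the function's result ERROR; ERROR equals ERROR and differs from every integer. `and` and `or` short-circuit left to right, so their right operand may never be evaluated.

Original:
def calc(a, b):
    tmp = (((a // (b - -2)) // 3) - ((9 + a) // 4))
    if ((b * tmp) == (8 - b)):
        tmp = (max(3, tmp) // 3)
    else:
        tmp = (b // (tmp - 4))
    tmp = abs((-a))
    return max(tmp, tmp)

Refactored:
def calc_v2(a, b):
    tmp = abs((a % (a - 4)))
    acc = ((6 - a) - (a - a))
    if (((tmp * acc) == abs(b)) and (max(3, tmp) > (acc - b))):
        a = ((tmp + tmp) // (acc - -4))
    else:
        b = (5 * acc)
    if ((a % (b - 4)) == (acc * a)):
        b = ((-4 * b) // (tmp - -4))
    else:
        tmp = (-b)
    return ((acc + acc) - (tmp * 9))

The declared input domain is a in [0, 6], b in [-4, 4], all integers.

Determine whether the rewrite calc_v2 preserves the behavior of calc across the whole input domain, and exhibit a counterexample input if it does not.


Run the pair on a=0, b=-4.
calc: tmp := -2 | ((b * tmp) == (8 - b)): false | tmp := 0 | tmp := 0 | result 0
calc_v2: tmp := 0 | acc := 6 | (((tmp * acc) == abs(b)) and (max(3, tmp) > (acc - b))): false | b := 30 | ((a % (b - 4)) == (acc * a)): true | b := -30 | result 12
0 against 12: the behavior changed.
verdict: not equivalent; witness: a=0, b=-4


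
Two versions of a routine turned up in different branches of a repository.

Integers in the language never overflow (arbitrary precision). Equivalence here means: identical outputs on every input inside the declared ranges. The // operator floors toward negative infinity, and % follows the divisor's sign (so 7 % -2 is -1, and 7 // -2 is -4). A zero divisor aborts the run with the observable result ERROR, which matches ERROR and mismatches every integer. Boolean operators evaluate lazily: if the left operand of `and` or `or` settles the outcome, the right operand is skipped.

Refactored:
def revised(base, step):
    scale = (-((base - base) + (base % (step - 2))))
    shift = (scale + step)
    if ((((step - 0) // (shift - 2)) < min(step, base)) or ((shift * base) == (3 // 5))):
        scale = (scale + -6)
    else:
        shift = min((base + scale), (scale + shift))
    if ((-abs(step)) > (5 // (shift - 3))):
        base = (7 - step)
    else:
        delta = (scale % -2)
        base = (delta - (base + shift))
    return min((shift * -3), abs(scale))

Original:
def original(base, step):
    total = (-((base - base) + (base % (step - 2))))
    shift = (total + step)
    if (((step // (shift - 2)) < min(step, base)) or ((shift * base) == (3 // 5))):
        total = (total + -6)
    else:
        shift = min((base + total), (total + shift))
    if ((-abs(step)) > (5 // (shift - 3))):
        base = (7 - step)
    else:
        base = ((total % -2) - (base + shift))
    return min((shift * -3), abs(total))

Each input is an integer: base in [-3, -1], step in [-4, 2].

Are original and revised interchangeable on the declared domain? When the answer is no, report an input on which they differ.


This is a faithful refactor — local variable names differ; and statement counts differ; and arithmetic usage differs; and constant usage differs, but the computed results match everywhere.
As a probe, take base=-2, step=-3: original runs total = 2; shift = -1; (((step // (shift - 2)) < min(step, base)) or ((shift * base) == (3 // 5))) -> false; shift = 0; ((-abs(step)) > (5 // (shift - 3))) -> false; base = 2; return 0; revised runs scale = 2; shift = -1; ((((step - 0) // (shift - 2)) < min(step, base)) or ((shift * base) == (3 // 5))) -> false; shift = 0; ((-abs(step)) > (5 // (shift - 3))) -> false; delta = 0; base = 2; return 0; both end at 0.
Across all 21 domain points the two functions coincide.
verdict: equivalent


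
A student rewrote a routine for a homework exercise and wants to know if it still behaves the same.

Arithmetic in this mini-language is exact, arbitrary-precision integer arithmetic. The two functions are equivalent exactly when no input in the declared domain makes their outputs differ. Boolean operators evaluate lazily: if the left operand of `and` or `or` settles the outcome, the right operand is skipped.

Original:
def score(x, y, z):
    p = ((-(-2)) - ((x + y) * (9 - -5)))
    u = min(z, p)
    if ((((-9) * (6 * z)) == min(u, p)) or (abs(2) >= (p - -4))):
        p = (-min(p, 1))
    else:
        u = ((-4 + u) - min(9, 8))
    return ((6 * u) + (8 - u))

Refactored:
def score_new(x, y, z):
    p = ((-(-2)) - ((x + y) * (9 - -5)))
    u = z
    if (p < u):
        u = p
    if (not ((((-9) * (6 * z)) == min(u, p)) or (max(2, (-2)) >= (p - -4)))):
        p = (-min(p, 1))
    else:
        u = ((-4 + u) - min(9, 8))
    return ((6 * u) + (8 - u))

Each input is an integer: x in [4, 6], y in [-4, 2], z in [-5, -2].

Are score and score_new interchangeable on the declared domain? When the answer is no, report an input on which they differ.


Not equivalent: x=4, y=-4, z=-5 separates them (-77 vs -17).
score: p becomes 2; next u becomes -5; next ((((-9) * (6 * z)) == min(u, p)) or (abs(2) >= (p - -4))) evaluates to false; next u becomes -17; next final value -77
score_new: p becomes 2; next u becomes -5; next (p < u) evaluates to false; next (not ((((-9) * (6 * z)) == min(u, p)) or (max(2, (-2)) >= (p - -4)))) evaluates to true; next p becomes -1; next final value -17
verdict: not equivalent; witness: x=4, y=-4, z=-5


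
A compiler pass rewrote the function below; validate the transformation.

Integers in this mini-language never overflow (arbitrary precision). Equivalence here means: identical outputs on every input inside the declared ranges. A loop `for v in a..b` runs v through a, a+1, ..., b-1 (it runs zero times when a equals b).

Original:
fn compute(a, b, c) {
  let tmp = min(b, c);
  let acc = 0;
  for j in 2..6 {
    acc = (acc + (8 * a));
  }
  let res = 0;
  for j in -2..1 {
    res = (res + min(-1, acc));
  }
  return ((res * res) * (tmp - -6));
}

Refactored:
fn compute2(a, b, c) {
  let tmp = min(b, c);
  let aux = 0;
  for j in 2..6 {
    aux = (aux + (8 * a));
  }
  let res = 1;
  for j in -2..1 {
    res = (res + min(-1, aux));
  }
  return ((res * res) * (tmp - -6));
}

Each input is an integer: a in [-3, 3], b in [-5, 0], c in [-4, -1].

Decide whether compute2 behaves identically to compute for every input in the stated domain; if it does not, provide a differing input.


Take a=-3, b=-5, c=-4.
compute: tmp=-5, then acc=0, then (j=2), then acc=-24, then (j=3), then acc=-48, then (j=4), then acc=-72, then (j=5), then acc=-96, then res=0, then (j=-2), then res=-96, then (j=-1), then res=-192, then (j=0), then res=-288, then returns 82944
compute2: tmp=-5, then aux=0, then (j=2), then aux=-24, then (j=3), then aux=-48, then (j=4), then aux=-72, then (j=5), then aux=-96, then res=1, then (j=-2), then res=-95, then (j=-1), then res=-191, then (j=0), then res=-287, then returns 82369
82944 != 82369, so the rewrite changes behavior.
verdict: not equivalent; witness: a=-3, b=-5, c=-4


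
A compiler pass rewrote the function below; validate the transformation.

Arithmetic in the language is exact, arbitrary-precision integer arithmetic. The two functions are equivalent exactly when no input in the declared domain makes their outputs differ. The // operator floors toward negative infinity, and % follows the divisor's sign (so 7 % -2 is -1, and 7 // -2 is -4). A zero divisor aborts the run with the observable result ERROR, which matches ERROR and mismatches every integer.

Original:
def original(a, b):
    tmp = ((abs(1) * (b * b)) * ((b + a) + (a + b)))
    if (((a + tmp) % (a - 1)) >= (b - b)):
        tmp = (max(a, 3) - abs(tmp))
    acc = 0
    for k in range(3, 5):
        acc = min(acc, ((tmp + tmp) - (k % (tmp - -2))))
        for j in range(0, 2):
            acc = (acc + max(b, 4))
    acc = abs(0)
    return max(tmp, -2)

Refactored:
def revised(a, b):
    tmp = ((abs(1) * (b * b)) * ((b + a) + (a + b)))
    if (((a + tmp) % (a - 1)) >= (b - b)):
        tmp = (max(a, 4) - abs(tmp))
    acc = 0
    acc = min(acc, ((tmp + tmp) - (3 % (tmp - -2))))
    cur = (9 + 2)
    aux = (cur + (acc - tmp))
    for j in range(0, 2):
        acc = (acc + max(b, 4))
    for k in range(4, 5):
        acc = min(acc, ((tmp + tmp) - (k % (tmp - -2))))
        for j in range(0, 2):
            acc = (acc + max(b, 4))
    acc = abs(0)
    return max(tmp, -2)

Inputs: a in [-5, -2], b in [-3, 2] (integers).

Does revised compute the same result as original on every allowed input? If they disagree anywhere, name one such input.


Not equivalent: a=-4, b=1 separates them (-2 vs ERROR).
original: tmp = -6; (((a + tmp) % (a - 1)) >= (b - b)) -> true; tmp = -3; acc = 0; [k=3]; acc = -6; [j=0]; acc = -2; [j=1]; acc = 2; [k=4]; acc = -6; [j=0]; acc = -2; [j=1]; acc = 2; acc = 0; return -2
revised: tmp = -6; (((a + tmp) % (a - 1)) >= (b - b)) -> true; tmp = -2; acc = 0; division by zero -> ERROR
verdict: not equivalent; witness: a=-4, b=1


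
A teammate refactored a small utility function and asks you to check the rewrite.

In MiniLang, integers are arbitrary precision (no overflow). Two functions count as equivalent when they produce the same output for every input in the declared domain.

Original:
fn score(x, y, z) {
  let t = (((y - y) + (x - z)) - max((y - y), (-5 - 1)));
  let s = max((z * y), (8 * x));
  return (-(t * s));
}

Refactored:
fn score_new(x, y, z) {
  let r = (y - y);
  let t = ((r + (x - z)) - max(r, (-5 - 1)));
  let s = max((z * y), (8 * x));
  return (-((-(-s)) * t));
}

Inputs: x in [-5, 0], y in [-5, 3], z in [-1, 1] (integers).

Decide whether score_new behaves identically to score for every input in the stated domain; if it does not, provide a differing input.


The two versions differ — the changes include local variable names differ, plus arithmetic usage differs, plus statement counts differ.
As a probe, take x=0, y=-4, z=1: score runs t = -1; s = 0; return 0; score_new runs r = 0; t = -1; s = 0; return 0; both end at 0.
Checked all 162 inputs in the declared domain: the outputs agree on every one.
verdict: equivalent


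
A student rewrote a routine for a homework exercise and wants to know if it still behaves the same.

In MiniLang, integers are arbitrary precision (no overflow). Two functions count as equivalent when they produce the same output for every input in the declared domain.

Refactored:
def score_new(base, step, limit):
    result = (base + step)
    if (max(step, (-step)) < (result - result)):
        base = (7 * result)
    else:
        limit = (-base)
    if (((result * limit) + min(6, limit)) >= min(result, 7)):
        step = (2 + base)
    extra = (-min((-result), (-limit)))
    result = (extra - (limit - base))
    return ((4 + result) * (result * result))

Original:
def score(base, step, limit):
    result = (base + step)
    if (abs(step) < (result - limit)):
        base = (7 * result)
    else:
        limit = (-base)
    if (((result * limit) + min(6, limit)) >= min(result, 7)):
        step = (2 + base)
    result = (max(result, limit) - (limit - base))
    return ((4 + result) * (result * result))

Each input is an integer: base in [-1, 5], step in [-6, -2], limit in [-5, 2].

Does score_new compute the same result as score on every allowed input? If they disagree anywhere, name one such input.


There is a counterexample at base=0, step=-2, limit=-5: -847 on one side, 0 on the other.
score: result becomes -2; next (abs(step) < (result - limit)) evaluates to true; next base becomes -14; next (((result * limit) + min(6, limit)) >= min(result, 7)) evaluates to true; next step becomes -12; next result becomes -11; next final value -847
score_new: result becomes -2; next (max(step, (-step)) < (result - result)) evaluates to false; next limit becomes 0; next (((result * limit) + min(6, limit)) >= min(result, 7)) evaluates to true; next step becomes 2; next extra becomes 0; next result becomes 0; next final value 0
verdict: not equivalent; witness: base=0, step=-2, limit=-5


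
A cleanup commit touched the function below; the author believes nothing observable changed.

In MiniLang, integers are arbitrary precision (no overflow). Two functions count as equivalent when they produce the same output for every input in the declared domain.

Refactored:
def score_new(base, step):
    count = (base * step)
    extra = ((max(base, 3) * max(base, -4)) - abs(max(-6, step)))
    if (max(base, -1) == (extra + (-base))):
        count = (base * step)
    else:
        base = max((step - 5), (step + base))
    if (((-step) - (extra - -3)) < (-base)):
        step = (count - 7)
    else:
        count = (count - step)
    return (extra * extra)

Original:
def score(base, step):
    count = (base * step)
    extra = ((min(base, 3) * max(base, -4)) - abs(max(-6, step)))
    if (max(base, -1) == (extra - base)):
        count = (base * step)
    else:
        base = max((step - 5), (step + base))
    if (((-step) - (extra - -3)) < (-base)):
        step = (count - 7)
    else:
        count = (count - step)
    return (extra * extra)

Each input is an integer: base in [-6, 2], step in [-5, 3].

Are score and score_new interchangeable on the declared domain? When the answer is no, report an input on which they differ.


These are not equivalent — on base=-6, step=-5 the outputs split (361 vs 289).
score: count = 30; extra = 19; (max(base, -1) == (extra - base)) -> false; base = -10; (((-step) - (extra - -3)) < (-base)) -> true; step = 23; return 361
score_new: count = 30; extra = -17; (max(base, -1) == (extra + (-base))) -> false; base = -10; (((-step) - (extra - -3)) < (-base)) -> false; count = 35; return 289
verdict: not equivalent; witness: base=-6, step=-5


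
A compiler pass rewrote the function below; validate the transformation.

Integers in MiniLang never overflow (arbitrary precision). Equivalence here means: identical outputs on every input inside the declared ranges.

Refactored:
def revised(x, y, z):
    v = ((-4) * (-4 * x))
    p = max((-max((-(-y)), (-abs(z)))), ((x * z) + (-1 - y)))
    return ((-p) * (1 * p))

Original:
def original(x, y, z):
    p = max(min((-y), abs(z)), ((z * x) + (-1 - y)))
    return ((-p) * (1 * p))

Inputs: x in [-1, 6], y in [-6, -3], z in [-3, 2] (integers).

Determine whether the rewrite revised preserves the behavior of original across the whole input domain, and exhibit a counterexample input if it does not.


Changes here: statement counts differ, constant usage differs, arithmetic usage differs, local variable names differ, min/max/abs usage differs; the full 192-point sweep finds no disagreement.
verdict: equivalent


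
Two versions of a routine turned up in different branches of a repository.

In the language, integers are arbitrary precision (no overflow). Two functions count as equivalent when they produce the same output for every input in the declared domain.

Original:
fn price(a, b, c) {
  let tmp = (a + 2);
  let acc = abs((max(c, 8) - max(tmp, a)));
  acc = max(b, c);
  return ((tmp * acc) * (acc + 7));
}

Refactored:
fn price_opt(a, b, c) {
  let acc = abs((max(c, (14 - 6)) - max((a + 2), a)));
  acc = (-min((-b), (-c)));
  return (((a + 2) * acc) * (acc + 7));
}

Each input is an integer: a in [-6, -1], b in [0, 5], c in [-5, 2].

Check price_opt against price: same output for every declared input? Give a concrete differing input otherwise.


Comparing the listings, the differences include: min/max/abs usage differs; and arithmetic usage differs; and statement counts differ; and local variable names differ; and constant usage differs.
One worked example (a=-4, b=4, c=2) — price: tmp=-2, then acc=10, then acc=4, then returns -88; price_opt: acc=10, then acc=4, then returns -88; agreement on -88.
Checked all 288 inputs in the declared domain: the outputs agree on every one.
verdict: equivalent


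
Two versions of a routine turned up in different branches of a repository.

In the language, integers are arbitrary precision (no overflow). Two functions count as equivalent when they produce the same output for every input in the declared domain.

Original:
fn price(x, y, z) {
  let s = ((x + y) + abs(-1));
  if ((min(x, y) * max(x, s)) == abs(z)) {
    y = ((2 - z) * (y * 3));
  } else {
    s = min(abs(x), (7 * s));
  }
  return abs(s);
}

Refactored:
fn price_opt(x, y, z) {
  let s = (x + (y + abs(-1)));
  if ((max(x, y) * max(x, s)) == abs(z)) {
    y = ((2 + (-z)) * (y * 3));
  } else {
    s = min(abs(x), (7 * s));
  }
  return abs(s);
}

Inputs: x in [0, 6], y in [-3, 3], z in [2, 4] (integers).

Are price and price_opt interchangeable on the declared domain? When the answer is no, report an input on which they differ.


There is a counterexample at x=0, y=1, z=2: 0 on one side, 2 on the other.
price: s becomes 2; next ((min(x, y) * max(x, s)) == abs(z)) evaluates to false; next s becomes 0; next final value 0
price_opt: s becomes 2; next ((max(x, y) * max(x, s)) == abs(z)) evaluates to true; next y becomes 0; next final value 2
verdict: not equivalent; witness: x=0, y=1, z=2


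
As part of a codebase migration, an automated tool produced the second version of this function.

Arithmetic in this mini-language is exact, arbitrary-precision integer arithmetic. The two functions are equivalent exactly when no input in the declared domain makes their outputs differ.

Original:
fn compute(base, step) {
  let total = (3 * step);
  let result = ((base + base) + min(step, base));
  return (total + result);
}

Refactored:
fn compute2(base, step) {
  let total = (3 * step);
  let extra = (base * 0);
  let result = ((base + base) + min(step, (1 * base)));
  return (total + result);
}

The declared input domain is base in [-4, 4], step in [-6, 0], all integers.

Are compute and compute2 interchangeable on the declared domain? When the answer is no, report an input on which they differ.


Equivalent. Among the additions is an assignment to `extra` whose value nothing reads, and its value is discarded.
Across all 63 domain points the two functions coincide.
Spot check at base=3, step=-4 — compute: total becomes -12; next result becomes 2; next final value -10. compute2: total becomes -12; next extra becomes 0; next result becomes 2; next final value -10. Both give -10.
verdict: equivalent


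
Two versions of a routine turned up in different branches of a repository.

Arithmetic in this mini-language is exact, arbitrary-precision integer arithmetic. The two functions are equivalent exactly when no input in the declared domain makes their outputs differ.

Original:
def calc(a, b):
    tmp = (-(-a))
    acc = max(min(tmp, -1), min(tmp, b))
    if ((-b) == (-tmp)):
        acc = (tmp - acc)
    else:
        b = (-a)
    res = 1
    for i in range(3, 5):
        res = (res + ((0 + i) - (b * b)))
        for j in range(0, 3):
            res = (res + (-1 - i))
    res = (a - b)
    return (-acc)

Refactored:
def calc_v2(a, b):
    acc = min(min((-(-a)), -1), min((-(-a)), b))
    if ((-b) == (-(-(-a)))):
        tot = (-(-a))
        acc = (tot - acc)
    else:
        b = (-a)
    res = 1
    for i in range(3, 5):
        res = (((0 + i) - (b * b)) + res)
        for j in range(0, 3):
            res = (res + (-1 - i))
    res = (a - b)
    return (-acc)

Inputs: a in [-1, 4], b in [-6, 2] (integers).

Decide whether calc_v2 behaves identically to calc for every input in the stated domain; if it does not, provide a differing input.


The rewrite breaks on a=-1, b=-6, where the results are 1 and 6.
calc: tmp = -1; acc = -1; ((-b) == (-tmp)) -> false; b = 1; res = 1; [i=3]; res = 3; [j=0]; res = -1; [j=1]; res = -5; [j=2]; res = -9; [i=4]; res = -6; [j=0]; res = -11; [j=1]; res = -16; [j=2]; res = -21; res = -2; return 1
calc_v2: acc = -6; ((-b) == (-(-(-a)))) -> false; b = 1; res = 1; [i=3]; res = 3; [j=0]; res = -1; [j=1]; res = -5; [j=2]; res = -9; [i=4]; res = -6; [j=0]; res = -11; [j=1]; res = -16; [j=2]; res = -21; res = -2; return 6
verdict: not equivalent; witness: a=-1, b=-6


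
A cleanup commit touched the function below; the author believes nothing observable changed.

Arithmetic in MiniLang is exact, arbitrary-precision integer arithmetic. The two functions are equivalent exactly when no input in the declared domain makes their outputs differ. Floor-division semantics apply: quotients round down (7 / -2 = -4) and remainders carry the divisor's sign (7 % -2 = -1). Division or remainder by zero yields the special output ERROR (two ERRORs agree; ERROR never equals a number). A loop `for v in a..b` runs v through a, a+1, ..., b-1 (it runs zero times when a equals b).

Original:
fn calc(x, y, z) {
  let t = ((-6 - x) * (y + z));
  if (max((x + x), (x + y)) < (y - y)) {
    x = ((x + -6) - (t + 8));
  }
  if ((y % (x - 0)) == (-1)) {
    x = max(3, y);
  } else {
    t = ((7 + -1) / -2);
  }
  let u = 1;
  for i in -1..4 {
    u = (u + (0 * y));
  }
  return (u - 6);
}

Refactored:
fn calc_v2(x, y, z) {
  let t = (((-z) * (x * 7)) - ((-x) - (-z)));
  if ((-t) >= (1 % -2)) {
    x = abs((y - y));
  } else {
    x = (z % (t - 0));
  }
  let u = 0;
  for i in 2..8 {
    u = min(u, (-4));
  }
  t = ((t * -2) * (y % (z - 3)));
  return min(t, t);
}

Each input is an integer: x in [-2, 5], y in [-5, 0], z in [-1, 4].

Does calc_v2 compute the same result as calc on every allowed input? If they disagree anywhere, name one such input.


There is a counterexample at x=-2, y=-5, z=-1: -5 on one side, -30 on the other.
calc: t=24, then (max((x + x), (x + y)) < (y - y)) is true, then x=-40, then ((y % (x - 0)) == (-1)) is false, then t=-3, then u=1, then (i=-1), then u=1, then (i=0), then u=1, then (i=1), then u=1, then (i=2), then u=1, then (i=3), then u=1, then returns -5
calc_v2: t=-15, then ((-t) >= (1 % -2)) is true, then x=0, then u=0, then (i=2), then u=-4, then (i=3), then u=-4, then (i=4), then u=-4, then (i=5), then u=-4, then (i=6), then u=-4, then (i=7), then u=-4, then t=-30, then returns -30
verdict: not equivalent; witness: x=-2, y=-5, z=-1
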